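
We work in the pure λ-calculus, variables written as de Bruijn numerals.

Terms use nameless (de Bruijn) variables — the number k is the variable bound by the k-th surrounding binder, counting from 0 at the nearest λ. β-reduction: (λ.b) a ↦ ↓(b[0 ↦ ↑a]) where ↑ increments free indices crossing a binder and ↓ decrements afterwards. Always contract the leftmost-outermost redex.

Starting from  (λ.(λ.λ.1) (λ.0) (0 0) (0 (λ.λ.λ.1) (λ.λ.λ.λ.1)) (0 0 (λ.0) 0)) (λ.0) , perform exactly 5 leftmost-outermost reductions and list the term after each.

  start: (λ.(λ.λ.1) (λ.0) (0 0) (0 (λ.λ.λ.1) (λ.λ.λ.λ.1)) (0 0 (λ.0) 0)) (λ.0)
  step 1: (λ.λ.1) (λ.0) ((λ.0) (λ.0)) ((λ.0) (λ.λ.λ.1) (λ.λ.λ.λ.1)) ((λ.0) (λ.0) (λ.0) (λ.0))
  step 2: (λ.λ.0) ((λ.0) (λ.0)) ((λ.0) (λ.λ.λ.1) (λ.λ.λ.λ.1)) ((λ.0) (λ.0) (λ.0) (λ.0))
  step 3: (λ.0) ((λ.0) (λ.λ.λ.1) (λ.λ.λ.λ.1)) ((λ.0) (λ.0) (λ.0) (λ.0))
  step 4: (λ.0) (λ.λ.λ.1) (λ.λ.λ.λ.1) ((λ.0) (λ.0) (λ.0) (λ.0))
  step 5: (λ.λ.λ.1) (λ.λ.λ.λ.1) ((λ.0) (λ.0) (λ.0) (λ.0))

Answer: after 5 steps: (λ.λ.λ.1) (λ.λ.λ.λ.1) ((λ.0) (λ.0) (λ.0) (λ.0))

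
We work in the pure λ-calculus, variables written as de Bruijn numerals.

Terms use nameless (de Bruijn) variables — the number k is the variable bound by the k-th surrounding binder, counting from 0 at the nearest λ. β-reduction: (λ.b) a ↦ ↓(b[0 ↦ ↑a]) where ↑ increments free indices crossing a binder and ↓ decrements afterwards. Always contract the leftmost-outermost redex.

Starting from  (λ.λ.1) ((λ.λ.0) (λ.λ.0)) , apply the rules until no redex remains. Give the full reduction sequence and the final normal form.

  start: (λ.λ.1) ((λ.λ.0) (λ.λ.0))
  [1] λ.(λ.λ.0) (λ.λ.0)
  [2] λ.λ.0

Answer: normal form = λ.λ.0  (in 2 steps)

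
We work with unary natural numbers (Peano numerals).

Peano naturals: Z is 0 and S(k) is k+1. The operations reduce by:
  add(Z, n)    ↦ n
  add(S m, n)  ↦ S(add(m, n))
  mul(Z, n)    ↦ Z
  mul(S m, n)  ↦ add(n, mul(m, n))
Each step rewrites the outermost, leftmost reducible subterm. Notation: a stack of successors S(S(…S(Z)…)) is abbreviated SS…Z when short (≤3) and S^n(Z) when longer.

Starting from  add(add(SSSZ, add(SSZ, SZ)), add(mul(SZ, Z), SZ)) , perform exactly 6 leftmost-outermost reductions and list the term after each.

Answer: after 6 steps: S(S(S(add(add(Z, add(SSZ, SZ)), add(mul(SZ, Z), SZ)))))

Working:
  start: add(add(SSSZ, add(SSZ, SZ)), add(mul(SZ, Z), SZ))
  step 1: add(S(add(SSZ, add(SSZ, SZ))), add(mul(SZ, Z), SZ))
  step 2: S(add(add(SSZ, add(SSZ, SZ)), add(mul(SZ, Z), SZ)))
  step 3: S(add(S(add(SZ, add(SSZ, SZ))), add(mul(SZ, Z), SZ)))
  step 4: S(S(add(add(SZ, add(SSZ, SZ)), add(mul(SZ, Z), SZ))))
  step 5: S(S(add(S(add(Z, add(SSZ, SZ))), add(mul(SZ, Z), SZ))))
  step 6: S(S(S(add(add(Z, add(SSZ, SZ)), add(mul(SZ, Z), SZ)))))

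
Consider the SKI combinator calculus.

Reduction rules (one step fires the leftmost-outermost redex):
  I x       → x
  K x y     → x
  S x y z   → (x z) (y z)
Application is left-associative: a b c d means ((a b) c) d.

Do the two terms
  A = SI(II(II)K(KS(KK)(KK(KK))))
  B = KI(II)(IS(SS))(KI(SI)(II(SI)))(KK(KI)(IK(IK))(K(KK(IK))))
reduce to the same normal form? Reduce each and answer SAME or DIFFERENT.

Answer: DIFFERENT — A ⇓ SI(K(SK)), B ⇓ S(SI(KK))K

Reduction:
Term A:
  start: SI(II(II)K(KS(KK)(KK(KK))))
  [1] SI(I(II)K(KS(KK)(KK(KK))))
  [2] SI(IIK(KS(KK)(KK(KK))))
  [3] SI(IK(KS(KK)(KK(KK))))
  [4] SI(K(KS(KK)(KK(KK))))
  [5] SI(K(S(KK(KK))))
  [6] SI(K(SK))

Term B:
  start: KI(II)(IS(SS))(KI(SI)(II(SI)))(KK(KI)(IK(IK))(K(KK(IK))))
  [1] I(IS(SS))(KI(SI)(II(SI)))(KK(KI)(IK(IK))(K(KK(IK))))
  [2] IS(SS)(KI(SI)(II(SI)))(KK(KI)(IK(IK))(K(KK(IK))))
  [3] S(SS)(KI(SI)(II(SI)))(KK(KI)(IK(IK))(K(KK(IK))))
  [4] SS(KK(KI)(IK(IK))(K(KK(IK))))(KI(SI)(II(SI))(KK(KI)(IK(IK))(K(KK(IK)))))
  [5] S(KI(SI)(II(SI))(KK(KI)(IK(IK))(K(KK(IK)))))(KK(KI)(IK(IK))(K(KK(IK)))(KI(SI)(II(SI))(KK(KI)(IK(IK))(K(KK(IK))))))
  [6] S(I(II(SI))(KK(KI)(IK(IK))(K(KK(IK)))))(KK(KI)(IK(IK))(K(KK(IK)))(KI(SI)(II(SI))(KK(KI)(IK(IK))(K(KK(IK))))))
  [7] S(II(SI)(KK(KI)(IK(IK))(K(KK(IK)))))(KK(KI)(IK(IK))(K(KK(IK)))(KI(SI)(II(SI))(KK(KI)(IK(IK))(K(KK(IK))))))
  [8] S(I(SI)(KK(KI)(IK(IK))(K(KK(IK)))))(KK(KI)(IK(IK))(K(KK(IK)))(KI(SI)(II(SI))(KK(KI)(IK(IK))(K(KK(IK))))))
  [9] S(SI(KK(KI)(IK(IK))(K(KK(IK)))))(KK(KI)(IK(IK))(K(KK(IK)))(KI(SI)(II(SI))(KK(KI)(IK(IK))(K(KK(IK))))))
  [10] S(SI(K(IK(IK))(K(KK(IK)))))(KK(KI)(IK(IK))(K(KK(IK)))(KI(SI)(II(SI))(KK(KI)(IK(IK))(K(KK(IK))))))
  [11] S(SI(IK(IK)))(KK(KI)(IK(IK))(K(KK(IK)))(KI(SI)(II(SI))(KK(KI)(IK(IK))(K(KK(IK))))))
  [12] S(SI(K(IK)))(KK(KI)(IK(IK))(K(KK(IK)))(KI(SI)(II(SI))(KK(KI)(IK(IK))(K(KK(IK))))))
  [13] S(SI(KK))(KK(KI)(IK(IK))(K(KK(IK)))(KI(SI)(II(SI))(KK(KI)(IK(IK))(K(KK(IK))))))
  [14] S(SI(KK))(K(IK(IK))(K(KK(IK)))(KI(SI)(II(SI))(KK(KI)(IK(IK))(K(KK(IK))))))
  [15] S(SI(KK))(IK(IK)(KI(SI)(II(SI))(KK(KI)(IK(IK))(K(KK(IK))))))
  [16] S(SI(KK))(K(IK)(KI(SI)(II(SI))(KK(KI)(IK(IK))(K(KK(IK))))))
  [17] S(SI(KK))(IK)
  [18] S(SI(KK))K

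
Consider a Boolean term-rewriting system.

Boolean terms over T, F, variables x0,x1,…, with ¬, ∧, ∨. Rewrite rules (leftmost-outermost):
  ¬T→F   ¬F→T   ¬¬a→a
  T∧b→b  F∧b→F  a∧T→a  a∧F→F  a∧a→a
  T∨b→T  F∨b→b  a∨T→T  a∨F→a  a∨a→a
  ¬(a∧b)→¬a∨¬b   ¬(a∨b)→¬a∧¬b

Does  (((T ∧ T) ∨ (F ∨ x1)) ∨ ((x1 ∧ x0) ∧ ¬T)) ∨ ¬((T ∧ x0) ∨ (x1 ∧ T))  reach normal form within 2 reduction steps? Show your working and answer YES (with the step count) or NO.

  start: (((T ∧ T) ∨ (F ∨ x1)) ∨ ((x1 ∧ x0) ∧ ¬T)) ∨ ¬((T ∧ x0) ∨ (x1 ∧ T))
  [1] ((T ∨ (F ∨ x1)) ∨ ((x1 ∧ x0) ∧ ¬T)) ∨ ¬((T ∧ x0) ∨ (x1 ∧ T))
  [2] (T ∨ ((x1 ∧ x0) ∧ ¬T)) ∨ ¬((T ∧ x0) ∨ (x1 ∧ T))

Answer: NO — after 2 steps the term is (T ∨ ((x1 ∧ x0) ∧ ¬T)) ∨ ¬((T ∧ x0) ∨ (x1 ∧ T)), not yet normal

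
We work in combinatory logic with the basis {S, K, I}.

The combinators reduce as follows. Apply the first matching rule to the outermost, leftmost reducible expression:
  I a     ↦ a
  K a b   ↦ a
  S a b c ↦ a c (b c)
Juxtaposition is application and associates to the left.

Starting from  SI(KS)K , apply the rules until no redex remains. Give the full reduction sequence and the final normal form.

  start: SI(KS)K
  →1  IK(KSK)
  →2  K(KSK)
  →3  KS

Answer: normal form = KS  (in 3 steps)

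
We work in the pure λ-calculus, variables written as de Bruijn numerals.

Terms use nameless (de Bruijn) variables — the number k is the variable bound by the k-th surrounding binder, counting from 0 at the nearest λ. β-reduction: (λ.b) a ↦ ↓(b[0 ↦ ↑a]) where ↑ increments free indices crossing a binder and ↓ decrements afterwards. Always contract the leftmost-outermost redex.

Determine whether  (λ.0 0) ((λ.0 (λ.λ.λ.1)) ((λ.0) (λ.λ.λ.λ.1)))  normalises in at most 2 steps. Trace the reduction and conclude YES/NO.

  start: (λ.0 0) ((λ.0 (λ.λ.λ.1)) ((λ.0) (λ.λ.λ.λ.1)))
  →1  (λ.0 (λ.λ.λ.1)) ((λ.0) (λ.λ.λ.λ.1)) ((λ.0 (λ.λ.λ.1)) ((λ.0) (λ.λ.λ.λ.1)))
  →2  (λ.0) (λ.λ.λ.λ.1) (λ.λ.λ.1) ((λ.0 (λ.λ.λ.1)) ((λ.0) (λ.λ.λ.λ.1)))

Answer: NO — after 2 steps the term is (λ.0) (λ.λ.λ.λ.1) (λ.λ.λ.1) ((λ.0 (λ.λ.λ.1)) ((λ.0) (λ.λ.λ.λ.1))), not yet normal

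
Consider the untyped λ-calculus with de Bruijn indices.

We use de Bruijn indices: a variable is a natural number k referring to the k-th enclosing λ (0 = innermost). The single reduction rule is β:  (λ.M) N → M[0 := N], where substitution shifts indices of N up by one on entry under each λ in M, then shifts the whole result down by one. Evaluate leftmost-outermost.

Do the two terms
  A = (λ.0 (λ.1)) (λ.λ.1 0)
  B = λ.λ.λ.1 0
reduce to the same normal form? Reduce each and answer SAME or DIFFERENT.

Answer: SAME — A ⇓ λ.λ.λ.1 0, B ⇓ λ.λ.λ.1 0

Reduction:
Term A:
  start: (λ.0 (λ.1)) (λ.λ.1 0)
  →1  (λ.λ.1 0) (λ.λ.λ.1 0)
  →2  λ.(λ.λ.λ.1 0) 0
  →3  λ.λ.λ.1 0

Term B:
  start: λ.λ.λ.1 0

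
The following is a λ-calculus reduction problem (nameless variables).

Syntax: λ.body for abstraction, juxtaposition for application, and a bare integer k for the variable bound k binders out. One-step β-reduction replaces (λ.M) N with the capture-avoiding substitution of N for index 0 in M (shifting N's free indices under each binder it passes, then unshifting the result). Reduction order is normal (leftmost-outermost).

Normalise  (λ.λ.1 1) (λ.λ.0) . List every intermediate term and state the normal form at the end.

Answer: normal form = λ.λ.0  (in 2 steps)

Derivation:
  start: (λ.λ.1 1) (λ.λ.0)
  →1  λ.(λ.λ.0) (λ.λ.0)
  →2  λ.λ.0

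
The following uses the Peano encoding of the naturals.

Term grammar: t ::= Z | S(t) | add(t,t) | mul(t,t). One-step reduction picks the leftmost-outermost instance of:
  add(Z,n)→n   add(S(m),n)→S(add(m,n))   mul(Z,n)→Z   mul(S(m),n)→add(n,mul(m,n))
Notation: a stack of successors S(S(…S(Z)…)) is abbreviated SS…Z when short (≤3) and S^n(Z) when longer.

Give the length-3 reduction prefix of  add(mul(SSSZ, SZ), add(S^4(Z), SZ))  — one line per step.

  start: add(mul(SSSZ, SZ), add(S^4(Z), SZ))
  →1  add(add(SZ, mul(SSZ, SZ)), add(S^4(Z), SZ))
  →2  add(S(add(Z, mul(SSZ, SZ))), add(S^4(Z), SZ))
  →3  S(add(add(Z, mul(SSZ, SZ)), add(S^4(Z), SZ)))

Answer: after 3 steps: S(add(add(Z, mul(SSZ, SZ)), add(S^4(Z), SZ)))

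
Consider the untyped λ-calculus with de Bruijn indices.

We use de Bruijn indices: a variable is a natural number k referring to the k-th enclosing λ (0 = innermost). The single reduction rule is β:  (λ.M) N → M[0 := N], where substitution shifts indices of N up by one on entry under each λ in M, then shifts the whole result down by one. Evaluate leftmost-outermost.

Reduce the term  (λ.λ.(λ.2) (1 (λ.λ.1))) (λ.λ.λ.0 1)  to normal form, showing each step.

Answer: normal form = λ.λ.λ.λ.0 1  (in 2 steps)

Working:
  start: (λ.λ.(λ.2) (1 (λ.λ.1))) (λ.λ.λ.0 1)
  step 1: λ.(λ.λ.λ.λ.0 1) ((λ.λ.λ.0 1) (λ.λ.1))
  step 2: λ.λ.λ.λ.0 1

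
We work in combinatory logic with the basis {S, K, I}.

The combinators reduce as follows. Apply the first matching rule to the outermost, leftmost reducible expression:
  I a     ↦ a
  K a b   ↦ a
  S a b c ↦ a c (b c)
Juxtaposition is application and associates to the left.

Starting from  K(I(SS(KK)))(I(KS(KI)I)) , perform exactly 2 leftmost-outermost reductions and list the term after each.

  start: K(I(SS(KK)))(I(KS(KI)I))
  step 1: I(SS(KK))
  step 2: SS(KK)

Answer: after 2 steps: SS(KK)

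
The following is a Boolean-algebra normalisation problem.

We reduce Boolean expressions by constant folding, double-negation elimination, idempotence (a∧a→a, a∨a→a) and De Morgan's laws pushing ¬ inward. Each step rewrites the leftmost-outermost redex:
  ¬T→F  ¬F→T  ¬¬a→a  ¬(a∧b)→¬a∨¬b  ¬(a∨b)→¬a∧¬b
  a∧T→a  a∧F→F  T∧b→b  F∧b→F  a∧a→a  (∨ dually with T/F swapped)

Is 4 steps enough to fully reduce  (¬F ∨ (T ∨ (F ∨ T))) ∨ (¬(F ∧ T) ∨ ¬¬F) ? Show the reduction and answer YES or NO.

Answer: YES — reaches normal form T in 3 ≤ 4 steps

Derivation:
  start: (¬F ∨ (T ∨ (F ∨ T))) ∨ (¬(F ∧ T) ∨ ¬¬F)
  [1] (T ∨ (T ∨ (F ∨ T))) ∨ (¬(F ∧ T) ∨ ¬¬F)
  [2] T ∨ (¬(F ∧ T) ∨ ¬¬F)
  [3] T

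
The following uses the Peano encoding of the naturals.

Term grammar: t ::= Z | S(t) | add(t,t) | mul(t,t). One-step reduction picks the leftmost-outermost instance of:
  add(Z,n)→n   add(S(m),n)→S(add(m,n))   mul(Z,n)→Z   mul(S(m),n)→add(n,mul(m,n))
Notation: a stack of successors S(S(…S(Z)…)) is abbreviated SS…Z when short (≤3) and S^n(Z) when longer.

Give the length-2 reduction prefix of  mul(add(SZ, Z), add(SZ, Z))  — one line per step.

Answer: after 2 steps: add(add(SZ, Z), mul(add(Z, Z), add(SZ, Z)))

Working:
  start: mul(add(SZ, Z), add(SZ, Z))
  step 1: mul(S(add(Z, Z)), add(SZ, Z))
  step 2: add(add(SZ, Z), mul(add(Z, Z), add(SZ, Z)))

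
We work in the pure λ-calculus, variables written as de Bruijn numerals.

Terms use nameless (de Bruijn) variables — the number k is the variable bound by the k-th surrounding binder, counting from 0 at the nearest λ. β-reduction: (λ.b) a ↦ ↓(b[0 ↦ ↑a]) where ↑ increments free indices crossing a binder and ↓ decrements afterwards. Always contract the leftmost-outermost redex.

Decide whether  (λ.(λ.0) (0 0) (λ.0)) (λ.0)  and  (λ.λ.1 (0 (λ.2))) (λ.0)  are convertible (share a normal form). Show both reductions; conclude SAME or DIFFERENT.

Answer: DIFFERENT — A ⇓ λ.0, B ⇓ λ.0 (λ.λ.0)

Reduction:
Term A:
  start: (λ.(λ.0) (0 0) (λ.0)) (λ.0)
  [1] (λ.0) ((λ.0) (λ.0)) (λ.0)
  [2] (λ.0) (λ.0) (λ.0)
  [3] (λ.0) (λ.0)
  [4] λ.0

Term B:
  start: (λ.λ.1 (0 (λ.2))) (λ.0)
  [1] λ.(λ.0) (0 (λ.λ.0))
  [2] λ.0 (λ.λ.0)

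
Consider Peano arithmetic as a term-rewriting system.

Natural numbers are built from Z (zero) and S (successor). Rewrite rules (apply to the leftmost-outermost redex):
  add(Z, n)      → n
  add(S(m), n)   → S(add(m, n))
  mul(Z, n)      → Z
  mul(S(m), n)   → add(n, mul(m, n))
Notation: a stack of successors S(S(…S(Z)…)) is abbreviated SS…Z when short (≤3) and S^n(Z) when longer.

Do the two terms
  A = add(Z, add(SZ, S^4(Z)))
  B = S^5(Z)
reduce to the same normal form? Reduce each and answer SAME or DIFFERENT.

Answer: SAME — A ⇓ S^5(Z), B ⇓ S^5(Z)

Derivation:
Term A:
  start: add(Z, add(SZ, S^4(Z)))
  →1  add(SZ, S^4(Z))
  →2  S(add(Z, S^4(Z)))
  →3  S^5(Z)

Term B:
  start: S^5(Z)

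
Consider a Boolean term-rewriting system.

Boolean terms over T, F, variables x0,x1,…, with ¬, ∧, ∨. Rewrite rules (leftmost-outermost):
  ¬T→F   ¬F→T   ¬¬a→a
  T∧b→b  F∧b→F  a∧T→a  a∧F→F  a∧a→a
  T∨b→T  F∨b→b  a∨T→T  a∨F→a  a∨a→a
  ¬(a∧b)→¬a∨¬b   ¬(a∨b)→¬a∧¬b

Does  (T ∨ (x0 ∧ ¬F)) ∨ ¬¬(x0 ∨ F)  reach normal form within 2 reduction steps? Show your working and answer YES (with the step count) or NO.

Answer: YES — reaches normal form T in 2 ≤ 2 steps

Derivation:
  start: (T ∨ (x0 ∧ ¬F)) ∨ ¬¬(x0 ∨ F)
  step 1: T ∨ ¬¬(x0 ∨ F)
  step 2: T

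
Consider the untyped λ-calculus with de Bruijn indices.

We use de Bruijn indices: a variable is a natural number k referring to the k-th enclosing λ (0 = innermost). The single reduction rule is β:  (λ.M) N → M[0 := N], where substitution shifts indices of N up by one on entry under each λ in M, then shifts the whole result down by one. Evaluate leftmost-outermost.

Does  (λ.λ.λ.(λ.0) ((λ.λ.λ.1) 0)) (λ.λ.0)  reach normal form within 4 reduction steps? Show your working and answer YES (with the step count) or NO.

  start: (λ.λ.λ.(λ.0) ((λ.λ.λ.1) 0)) (λ.λ.0)
  step 1: λ.λ.(λ.0) ((λ.λ.λ.1) 0)
  step 2: λ.λ.(λ.λ.λ.1) 0
  step 3: λ.λ.λ.λ.1

Answer: YES — reaches normal form λ.λ.λ.λ.1 in 3 ≤ 4 steps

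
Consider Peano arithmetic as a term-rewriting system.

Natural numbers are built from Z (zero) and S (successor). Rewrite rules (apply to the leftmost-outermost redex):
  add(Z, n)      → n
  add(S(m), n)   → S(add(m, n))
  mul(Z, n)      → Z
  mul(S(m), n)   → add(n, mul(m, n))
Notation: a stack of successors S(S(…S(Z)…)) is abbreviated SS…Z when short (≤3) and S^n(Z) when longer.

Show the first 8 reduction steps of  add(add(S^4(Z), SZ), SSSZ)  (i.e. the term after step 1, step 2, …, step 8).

Answer: after 8 steps: S(S(S(S(add(add(Z, SZ), SSSZ)))))

Reduction:
  start: add(add(S^4(Z), SZ), SSSZ)
  step 1: add(S(add(SSSZ, SZ)), SSSZ)
  step 2: S(add(add(SSSZ, SZ), SSSZ))
  step 3: S(add(S(add(SSZ, SZ)), SSSZ))
  step 4: S(S(add(add(SSZ, SZ), SSSZ)))
  step 5: S(S(add(S(add(SZ, SZ)), SSSZ)))
  step 6: S(S(S(add(add(SZ, SZ), SSSZ))))
  step 7: S(S(S(add(S(add(Z, SZ)), SSSZ))))
  step 8: S(S(S(S(add(add(Z, SZ), SSSZ)))))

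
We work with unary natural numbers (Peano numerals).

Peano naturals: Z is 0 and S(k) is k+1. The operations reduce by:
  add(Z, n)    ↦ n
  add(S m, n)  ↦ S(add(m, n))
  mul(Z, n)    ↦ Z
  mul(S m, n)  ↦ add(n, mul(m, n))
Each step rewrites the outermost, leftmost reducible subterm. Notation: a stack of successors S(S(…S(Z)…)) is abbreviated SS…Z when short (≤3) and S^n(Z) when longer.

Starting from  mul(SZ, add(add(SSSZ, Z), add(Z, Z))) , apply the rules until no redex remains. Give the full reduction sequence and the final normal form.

  start: mul(SZ, add(add(SSSZ, Z), add(Z, Z)))
  [1] add(add(add(SSSZ, Z), add(Z, Z)), mul(Z, add(add(SSSZ, Z), add(Z, Z))))
  [2] add(add(S(add(SSZ, Z)), add(Z, Z)), mul(Z, add(add(SSSZ, Z), add(Z, Z))))
  [3] add(S(add(add(SSZ, Z), add(Z, Z))), mul(Z, add(add(SSSZ, Z), add(Z, Z))))
  [4] S(add(add(add(SSZ, Z), add(Z, Z)), mul(Z, add(add(SSSZ, Z), add(Z, Z)))))
  [5] S(add(add(S(add(SZ, Z)), add(Z, Z)), mul(Z, add(add(SSSZ, Z), add(Z, Z)))))
  [6] S(add(S(add(add(SZ, Z), add(Z, Z))), mul(Z, add(add(SSSZ, Z), add(Z, Z)))))
  [7] S(S(add(add(add(SZ, Z), add(Z, Z)), mul(Z, add(add(SSSZ, Z), add(Z, Z))))))
  [8] S(S(add(add(S(add(Z, Z)), add(Z, Z)), mul(Z, add(add(SSSZ, Z), add(Z, Z))))))
  [9] S(S(add(S(add(add(Z, Z), add(Z, Z))), mul(Z, add(add(SSSZ, Z), add(Z, Z))))))
  [10] S(S(S(add(add(add(Z, Z), add(Z, Z)), mul(Z, add(add(SSSZ, Z), add(Z, Z)))))))
  [11] S(S(S(add(add(Z, add(Z, Z)), mul(Z, add(add(SSSZ, Z), add(Z, Z)))))))
  [12] S(S(S(add(add(Z, Z), mul(Z, add(add(SSSZ, Z), add(Z, Z)))))))
  [13] S(S(S(add(Z, mul(Z, add(add(SSSZ, Z), add(Z, Z)))))))
  [14] S(S(S(mul(Z, add(add(SSSZ, Z), add(Z, Z))))))
  [15] SSSZ

Answer: normal form = SSSZ  (in 15 steps)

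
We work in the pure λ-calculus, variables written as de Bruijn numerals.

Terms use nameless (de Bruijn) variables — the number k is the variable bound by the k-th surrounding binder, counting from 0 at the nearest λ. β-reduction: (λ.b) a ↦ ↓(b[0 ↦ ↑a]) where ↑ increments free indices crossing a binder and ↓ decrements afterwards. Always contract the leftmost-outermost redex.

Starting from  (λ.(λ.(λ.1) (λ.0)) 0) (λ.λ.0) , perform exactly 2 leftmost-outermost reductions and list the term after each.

Answer: after 2 steps: (λ.λ.λ.0) (λ.0)

Derivation:
  start: (λ.(λ.(λ.1) (λ.0)) 0) (λ.λ.0)
  →1  (λ.(λ.1) (λ.0)) (λ.λ.0)
  →2  (λ.λ.λ.0) (λ.0)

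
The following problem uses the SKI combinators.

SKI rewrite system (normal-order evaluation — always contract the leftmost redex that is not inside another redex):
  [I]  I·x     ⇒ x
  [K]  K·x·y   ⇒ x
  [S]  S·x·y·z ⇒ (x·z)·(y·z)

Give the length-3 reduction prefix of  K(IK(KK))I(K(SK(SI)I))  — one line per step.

  start: K(IK(KK))I(K(SK(SI)I))
  step 1: IK(KK)(K(SK(SI)I))
  step 2: K(KK)(K(SK(SI)I))
  step 3: KK

Answer: after 3 steps: KK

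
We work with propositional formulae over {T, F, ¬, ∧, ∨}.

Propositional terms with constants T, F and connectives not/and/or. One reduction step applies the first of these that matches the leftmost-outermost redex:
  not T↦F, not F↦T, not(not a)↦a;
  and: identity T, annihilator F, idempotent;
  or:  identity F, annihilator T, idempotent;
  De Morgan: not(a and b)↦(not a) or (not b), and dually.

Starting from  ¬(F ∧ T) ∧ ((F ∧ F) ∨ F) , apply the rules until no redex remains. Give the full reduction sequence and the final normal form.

  start: ¬(F ∧ T) ∧ ((F ∧ F) ∨ F)
  step 1: (¬F ∨ ¬T) ∧ ((F ∧ F) ∨ F)
  step 2: (T ∨ ¬T) ∧ ((F ∧ F) ∨ F)
  step 3: T ∧ ((F ∧ F) ∨ F)
  step 4: (F ∧ F) ∨ F
  step 5: F ∧ F
  step 6: F

Answer: normal form = F  (in 6 steps)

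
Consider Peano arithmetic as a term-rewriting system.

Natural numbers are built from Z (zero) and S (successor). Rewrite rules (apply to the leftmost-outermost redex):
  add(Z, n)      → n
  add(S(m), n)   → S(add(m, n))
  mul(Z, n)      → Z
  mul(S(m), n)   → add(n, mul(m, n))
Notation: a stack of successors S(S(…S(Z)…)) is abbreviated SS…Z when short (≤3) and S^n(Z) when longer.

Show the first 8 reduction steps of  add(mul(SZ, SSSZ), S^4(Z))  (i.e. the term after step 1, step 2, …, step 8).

Answer: after 8 steps: S(S(S(add(mul(Z, SSSZ), S^4(Z)))))

Reduction:
  start: add(mul(SZ, SSSZ), S^4(Z))
  [1] add(add(SSSZ, mul(Z, SSSZ)), S^4(Z))
  [2] add(S(add(SSZ, mul(Z, SSSZ))), S^4(Z))
  [3] S(add(add(SSZ, mul(Z, SSSZ)), S^4(Z)))
  [4] S(add(S(add(SZ, mul(Z, SSSZ))), S^4(Z)))
  [5] S(S(add(add(SZ, mul(Z, SSSZ)), S^4(Z))))
  [6] S(S(add(S(add(Z, mul(Z, SSSZ))), S^4(Z))))
  [7] S(S(S(add(add(Z, mul(Z, SSSZ)), S^4(Z)))))
  [8] S(S(S(add(mul(Z, SSSZ), S^4(Z)))))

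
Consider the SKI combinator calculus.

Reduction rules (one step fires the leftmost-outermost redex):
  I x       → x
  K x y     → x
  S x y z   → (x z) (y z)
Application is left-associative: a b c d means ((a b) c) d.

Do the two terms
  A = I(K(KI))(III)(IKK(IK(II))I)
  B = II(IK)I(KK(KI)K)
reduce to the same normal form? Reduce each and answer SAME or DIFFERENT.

Term A:
  start: I(K(KI))(III)(IKK(IK(II))I)
  step 1: K(KI)(III)(IKK(IK(II))I)
  step 2: KI(IKK(IK(II))I)
  step 3: I

Term B:
  start: II(IK)I(KK(KI)K)
  step 1: I(IK)I(KK(KI)K)
  step 2: IKI(KK(KI)K)
  step 3: KI(KK(KI)K)
  step 4: I

Answer: SAME — A ⇓ I, B ⇓ I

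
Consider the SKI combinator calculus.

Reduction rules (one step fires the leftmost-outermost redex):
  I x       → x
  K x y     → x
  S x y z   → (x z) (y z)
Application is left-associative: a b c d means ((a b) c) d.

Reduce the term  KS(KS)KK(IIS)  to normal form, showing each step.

  start: KS(KS)KK(IIS)
  →1  SKK(IIS)
  →2  K(IIS)(K(IIS))
  →3  IIS
  →4  IS
  →5  S

Answer: normal form = S  (in 5 steps)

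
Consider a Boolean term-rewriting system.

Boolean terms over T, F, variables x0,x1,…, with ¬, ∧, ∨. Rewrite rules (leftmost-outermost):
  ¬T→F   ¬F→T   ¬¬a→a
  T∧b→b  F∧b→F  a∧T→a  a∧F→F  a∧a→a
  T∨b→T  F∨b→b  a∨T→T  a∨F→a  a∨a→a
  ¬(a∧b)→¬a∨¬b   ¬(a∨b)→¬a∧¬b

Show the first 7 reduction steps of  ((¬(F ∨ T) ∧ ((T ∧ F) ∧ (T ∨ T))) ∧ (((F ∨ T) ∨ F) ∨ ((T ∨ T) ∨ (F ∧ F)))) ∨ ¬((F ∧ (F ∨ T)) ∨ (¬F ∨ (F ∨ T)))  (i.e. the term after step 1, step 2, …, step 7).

Answer: after 7 steps: ¬((F ∧ (F ∨ T)) ∨ (¬F ∨ (F ∨ T)))

Working:
  start: ((¬(F ∨ T) ∧ ((T ∧ F) ∧ (T ∨ T))) ∧ (((F ∨ T) ∨ F) ∨ ((T ∨ T) ∨ (F ∧ F)))) ∨ ¬((F ∧ (F ∨ T)) ∨ (¬F ∨ (F ∨ T)))
  step 1: (((¬F ∧ ¬T) ∧ ((T ∧ F) ∧ (T ∨ T))) ∧ (((F ∨ T) ∨ F) ∨ ((T ∨ T) ∨ (F ∧ F)))) ∨ ¬((F ∧ (F ∨ T)) ∨ (¬F ∨ (F ∨ T)))
  step 2: (((T ∧ ¬T) ∧ ((T ∧ F) ∧ (T ∨ T))) ∧ (((F ∨ T) ∨ F) ∨ ((T ∨ T) ∨ (F ∧ F)))) ∨ ¬((F ∧ (F ∨ T)) ∨ (¬F ∨ (F ∨ T)))
  step 3: ((¬T ∧ ((T ∧ F) ∧ (T ∨ T))) ∧ (((F ∨ T) ∨ F) ∨ ((T ∨ T) ∨ (F ∧ F)))) ∨ ¬((F ∧ (F ∨ T)) ∨ (¬F ∨ (F ∨ T)))
  step 4: ((F ∧ ((T ∧ F) ∧ (T ∨ T))) ∧ (((F ∨ T) ∨ F) ∨ ((T ∨ T) ∨ (F ∧ F)))) ∨ ¬((F ∧ (F ∨ T)) ∨ (¬F ∨ (F ∨ T)))
  step 5: (F ∧ (((F ∨ T) ∨ F) ∨ ((T ∨ T) ∨ (F ∧ F)))) ∨ ¬((F ∧ (F ∨ T)) ∨ (¬F ∨ (F ∨ T)))
  step 6: F ∨ ¬((F ∧ (F ∨ T)) ∨ (¬F ∨ (F ∨ T)))
  step 7: ¬((F ∧ (F ∨ T)) ∨ (¬F ∨ (F ∨ T)))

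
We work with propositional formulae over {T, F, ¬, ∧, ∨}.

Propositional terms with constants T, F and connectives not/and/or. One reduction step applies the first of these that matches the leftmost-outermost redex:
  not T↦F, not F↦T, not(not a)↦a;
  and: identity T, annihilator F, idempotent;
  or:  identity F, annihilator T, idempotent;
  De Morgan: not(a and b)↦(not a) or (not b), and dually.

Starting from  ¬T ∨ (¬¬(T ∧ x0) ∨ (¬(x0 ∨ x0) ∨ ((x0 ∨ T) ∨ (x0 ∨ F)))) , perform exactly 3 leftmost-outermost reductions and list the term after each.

  start: ¬T ∨ (¬¬(T ∧ x0) ∨ (¬(x0 ∨ x0) ∨ ((x0 ∨ T) ∨ (x0 ∨ F))))
  [1] F ∨ (¬¬(T ∧ x0) ∨ (¬(x0 ∨ x0) ∨ ((x0 ∨ T) ∨ (x0 ∨ F))))
  [2] ¬¬(T ∧ x0) ∨ (¬(x0 ∨ x0) ∨ ((x0 ∨ T) ∨ (x0 ∨ F)))
  [3] (T ∧ x0) ∨ (¬(x0 ∨ x0) ∨ ((x0 ∨ T) ∨ (x0 ∨ F)))

Answer: after 3 steps: (T ∧ x0) ∨ (¬(x0 ∨ x0) ∨ ((x0 ∨ T) ∨ (x0 ∨ F)))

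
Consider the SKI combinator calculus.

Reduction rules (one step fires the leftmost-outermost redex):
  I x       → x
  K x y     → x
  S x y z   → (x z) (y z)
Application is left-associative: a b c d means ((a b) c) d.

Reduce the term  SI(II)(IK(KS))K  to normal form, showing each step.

  start: SI(II)(IK(KS))K
  [1] I(IK(KS))(II(IK(KS)))K
  [2] IK(KS)(II(IK(KS)))K
  [3] K(KS)(II(IK(KS)))K
  [4] KSK
  [5] S

Answer: normal form = S  (in 5 steps)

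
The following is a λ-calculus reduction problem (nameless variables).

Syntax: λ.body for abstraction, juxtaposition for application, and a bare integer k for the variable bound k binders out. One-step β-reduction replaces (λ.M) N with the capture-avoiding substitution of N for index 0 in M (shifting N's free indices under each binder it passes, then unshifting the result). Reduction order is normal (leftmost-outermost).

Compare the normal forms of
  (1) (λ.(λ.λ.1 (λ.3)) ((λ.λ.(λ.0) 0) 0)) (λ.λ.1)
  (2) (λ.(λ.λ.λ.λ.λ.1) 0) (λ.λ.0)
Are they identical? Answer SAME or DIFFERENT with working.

Term A:
  start: (λ.(λ.λ.1 (λ.3)) ((λ.λ.(λ.0) 0) 0)) (λ.λ.1)
  →1  (λ.λ.1 (λ.λ.λ.1)) ((λ.λ.(λ.0) 0) (λ.λ.1))
  →2  λ.(λ.λ.(λ.0) 0) (λ.λ.1) (λ.λ.λ.1)
  →3  λ.(λ.(λ.0) 0) (λ.λ.λ.1)
  →4  λ.(λ.0) (λ.λ.λ.1)
  →5  λ.λ.λ.λ.1

Term B:
  start: (λ.(λ.λ.λ.λ.λ.1) 0) (λ.λ.0)
  →1  (λ.λ.λ.λ.λ.1) (λ.λ.0)
  →2  λ.λ.λ.λ.1

Answer: SAME — A ⇓ λ.λ.λ.λ.1, B ⇓ λ.λ.λ.λ.1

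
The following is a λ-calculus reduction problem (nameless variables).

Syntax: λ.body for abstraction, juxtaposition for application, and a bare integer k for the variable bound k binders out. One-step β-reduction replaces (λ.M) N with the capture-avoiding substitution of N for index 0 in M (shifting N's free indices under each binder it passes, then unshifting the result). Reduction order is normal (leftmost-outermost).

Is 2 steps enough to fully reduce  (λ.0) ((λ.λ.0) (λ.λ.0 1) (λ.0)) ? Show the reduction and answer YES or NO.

  start: (λ.0) ((λ.λ.0) (λ.λ.0 1) (λ.0))
  step 1: (λ.λ.0) (λ.λ.0 1) (λ.0)
  step 2: (λ.0) (λ.0)

Answer: NO — after 2 steps the term is (λ.0) (λ.0), not yet normal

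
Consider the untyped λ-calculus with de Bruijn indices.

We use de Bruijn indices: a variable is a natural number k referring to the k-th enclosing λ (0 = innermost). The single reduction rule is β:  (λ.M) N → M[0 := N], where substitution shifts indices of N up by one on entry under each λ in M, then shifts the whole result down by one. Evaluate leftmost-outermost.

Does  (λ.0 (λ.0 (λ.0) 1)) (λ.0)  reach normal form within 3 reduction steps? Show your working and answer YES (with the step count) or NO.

Answer: YES — reaches normal form λ.0 (λ.0) (λ.0) in 2 ≤ 3 steps

Derivation:
  start: (λ.0 (λ.0 (λ.0) 1)) (λ.0)
  →1  (λ.0) (λ.0 (λ.0) (λ.0))
  →2  λ.0 (λ.0) (λ.0)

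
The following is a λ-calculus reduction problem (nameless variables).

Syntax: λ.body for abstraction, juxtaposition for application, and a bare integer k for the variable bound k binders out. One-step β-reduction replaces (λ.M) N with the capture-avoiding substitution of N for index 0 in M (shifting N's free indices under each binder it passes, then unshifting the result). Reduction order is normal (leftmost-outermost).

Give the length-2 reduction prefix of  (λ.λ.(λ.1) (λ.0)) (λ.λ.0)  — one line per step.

Answer: after 2 steps: λ.0

Reduction:
  start: (λ.λ.(λ.1) (λ.0)) (λ.λ.0)
  →1  λ.(λ.1) (λ.0)
  →2  λ.0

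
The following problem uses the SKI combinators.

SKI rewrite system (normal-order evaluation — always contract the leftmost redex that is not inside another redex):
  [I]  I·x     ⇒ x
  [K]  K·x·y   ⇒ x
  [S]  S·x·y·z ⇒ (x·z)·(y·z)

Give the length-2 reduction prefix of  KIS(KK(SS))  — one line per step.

  start: KIS(KK(SS))
  [1] I(KK(SS))
  [2] KK(SS)

Answer: after 2 steps: KK(SS)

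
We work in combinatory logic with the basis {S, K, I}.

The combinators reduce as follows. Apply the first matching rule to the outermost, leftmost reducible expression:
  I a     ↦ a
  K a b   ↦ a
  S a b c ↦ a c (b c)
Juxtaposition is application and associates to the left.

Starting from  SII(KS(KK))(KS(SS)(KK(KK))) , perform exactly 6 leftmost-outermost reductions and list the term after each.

Answer: after 6 steps: SS(S(KK(KK)))

Reduction:
  start: SII(KS(KK))(KS(SS)(KK(KK)))
  →1  I(KS(KK))(I(KS(KK)))(KS(SS)(KK(KK)))
  →2  KS(KK)(I(KS(KK)))(KS(SS)(KK(KK)))
  →3  S(I(KS(KK)))(KS(SS)(KK(KK)))
  →4  S(KS(KK))(KS(SS)(KK(KK)))
  →5  SS(KS(SS)(KK(KK)))
  →6  SS(S(KK(KK)))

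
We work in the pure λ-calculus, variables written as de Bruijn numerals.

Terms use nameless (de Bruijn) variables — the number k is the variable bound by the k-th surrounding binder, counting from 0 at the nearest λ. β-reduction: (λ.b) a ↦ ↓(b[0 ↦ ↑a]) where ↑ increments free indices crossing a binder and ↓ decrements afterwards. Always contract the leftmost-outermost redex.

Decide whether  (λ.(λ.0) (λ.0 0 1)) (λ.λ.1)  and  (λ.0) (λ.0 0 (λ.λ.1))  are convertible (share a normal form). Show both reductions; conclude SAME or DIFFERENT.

Answer: SAME — A ⇓ λ.0 0 (λ.λ.1), B ⇓ λ.0 0 (λ.λ.1)

Derivation:
Term A:
  start: (λ.(λ.0) (λ.0 0 1)) (λ.λ.1)
  step 1: (λ.0) (λ.0 0 (λ.λ.1))
  step 2: λ.0 0 (λ.λ.1)

Term B:
  start: (λ.0) (λ.0 0 (λ.λ.1))
  step 1: λ.0 0 (λ.λ.1)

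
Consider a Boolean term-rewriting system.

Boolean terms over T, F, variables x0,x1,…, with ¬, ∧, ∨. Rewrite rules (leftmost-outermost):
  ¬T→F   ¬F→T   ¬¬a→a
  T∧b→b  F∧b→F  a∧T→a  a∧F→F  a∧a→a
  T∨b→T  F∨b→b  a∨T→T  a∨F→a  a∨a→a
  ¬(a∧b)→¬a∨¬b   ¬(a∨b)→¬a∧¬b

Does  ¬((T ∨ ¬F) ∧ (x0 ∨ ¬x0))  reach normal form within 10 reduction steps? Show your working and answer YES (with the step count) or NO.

  start: ¬((T ∨ ¬F) ∧ (x0 ∨ ¬x0))
  →1  ¬(T ∨ ¬F) ∨ ¬(x0 ∨ ¬x0)
  →2  (¬T ∧ ¬¬F) ∨ ¬(x0 ∨ ¬x0)
  →3  (F ∧ ¬¬F) ∨ ¬(x0 ∨ ¬x0)
  →4  F ∨ ¬(x0 ∨ ¬x0)
  →5  ¬(x0 ∨ ¬x0)
  →6  ¬x0 ∧ ¬¬x0
  →7  ¬x0 ∧ x0

Answer: YES — reaches normal form ¬x0 ∧ x0 in 7 ≤ 10 steps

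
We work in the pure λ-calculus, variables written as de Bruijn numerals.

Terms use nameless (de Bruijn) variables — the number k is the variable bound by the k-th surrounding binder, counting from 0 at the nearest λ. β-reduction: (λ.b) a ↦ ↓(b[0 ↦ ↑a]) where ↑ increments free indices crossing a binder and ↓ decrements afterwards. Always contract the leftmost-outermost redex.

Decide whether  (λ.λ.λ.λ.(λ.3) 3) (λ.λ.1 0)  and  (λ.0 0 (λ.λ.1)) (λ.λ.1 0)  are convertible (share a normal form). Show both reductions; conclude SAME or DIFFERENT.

Answer: DIFFERENT — A ⇓ λ.λ.λ.2, B ⇓ λ.λ.1

Working:
Term A:
  start: (λ.λ.λ.λ.(λ.3) 3) (λ.λ.1 0)
  step 1: λ.λ.λ.(λ.3) (λ.λ.1 0)
  step 2: λ.λ.λ.2

Term B:
  start: (λ.0 0 (λ.λ.1)) (λ.λ.1 0)
  step 1: (λ.λ.1 0) (λ.λ.1 0) (λ.λ.1)
  step 2: (λ.(λ.λ.1 0) 0) (λ.λ.1)
  step 3: (λ.λ.1 0) (λ.λ.1)
  step 4: λ.(λ.λ.1) 0
  step 5: λ.λ.1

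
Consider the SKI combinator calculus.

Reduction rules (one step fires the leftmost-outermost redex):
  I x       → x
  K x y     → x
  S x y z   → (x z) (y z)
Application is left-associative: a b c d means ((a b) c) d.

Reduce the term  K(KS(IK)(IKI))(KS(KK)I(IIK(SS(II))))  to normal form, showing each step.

  start: K(KS(IK)(IKI))(KS(KK)I(IIK(SS(II))))
  [1] KS(IK)(IKI)
  [2] S(IKI)
  [3] S(KI)

Answer: normal form = S(KI)  (in 3 steps)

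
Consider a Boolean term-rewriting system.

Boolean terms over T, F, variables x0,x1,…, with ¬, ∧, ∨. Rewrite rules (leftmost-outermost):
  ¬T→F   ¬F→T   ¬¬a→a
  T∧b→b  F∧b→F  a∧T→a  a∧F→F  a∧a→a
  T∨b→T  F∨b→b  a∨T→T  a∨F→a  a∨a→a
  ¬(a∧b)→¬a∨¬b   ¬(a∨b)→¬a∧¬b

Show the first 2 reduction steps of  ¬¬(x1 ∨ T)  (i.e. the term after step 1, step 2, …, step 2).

Answer: after 2 steps: T

Reduction:
  start: ¬¬(x1 ∨ T)
  step 1: x1 ∨ T
  step 2: T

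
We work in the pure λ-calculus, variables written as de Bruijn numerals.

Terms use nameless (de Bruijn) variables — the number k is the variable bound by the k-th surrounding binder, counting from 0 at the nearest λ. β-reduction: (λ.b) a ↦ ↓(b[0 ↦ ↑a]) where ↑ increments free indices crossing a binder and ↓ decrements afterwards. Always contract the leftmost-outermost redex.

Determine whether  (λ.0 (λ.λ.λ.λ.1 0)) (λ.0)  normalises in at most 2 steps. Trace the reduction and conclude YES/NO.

  start: (λ.0 (λ.λ.λ.λ.1 0)) (λ.0)
  [1] (λ.0) (λ.λ.λ.λ.1 0)
  [2] λ.λ.λ.λ.1 0

Answer: YES — reaches normal form λ.λ.λ.λ.1 0 in 2 ≤ 2 steps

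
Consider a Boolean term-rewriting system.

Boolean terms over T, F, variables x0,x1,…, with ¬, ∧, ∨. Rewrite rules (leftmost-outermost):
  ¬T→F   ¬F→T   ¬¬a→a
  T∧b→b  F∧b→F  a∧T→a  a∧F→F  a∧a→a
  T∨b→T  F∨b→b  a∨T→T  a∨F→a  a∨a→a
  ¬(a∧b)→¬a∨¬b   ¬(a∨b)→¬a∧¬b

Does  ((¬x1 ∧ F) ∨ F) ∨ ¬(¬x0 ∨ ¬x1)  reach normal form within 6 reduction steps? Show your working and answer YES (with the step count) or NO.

  start: ((¬x1 ∧ F) ∨ F) ∨ ¬(¬x0 ∨ ¬x1)
  →1  (¬x1 ∧ F) ∨ ¬(¬x0 ∨ ¬x1)
  →2  F ∨ ¬(¬x0 ∨ ¬x1)
  →3  ¬(¬x0 ∨ ¬x1)
  →4  ¬¬x0 ∧ ¬¬x1
  →5  x0 ∧ ¬¬x1
  →6  x0 ∧ x1

Answer: YES — reaches normal form x0 ∧ x1 in 6 ≤ 6 steps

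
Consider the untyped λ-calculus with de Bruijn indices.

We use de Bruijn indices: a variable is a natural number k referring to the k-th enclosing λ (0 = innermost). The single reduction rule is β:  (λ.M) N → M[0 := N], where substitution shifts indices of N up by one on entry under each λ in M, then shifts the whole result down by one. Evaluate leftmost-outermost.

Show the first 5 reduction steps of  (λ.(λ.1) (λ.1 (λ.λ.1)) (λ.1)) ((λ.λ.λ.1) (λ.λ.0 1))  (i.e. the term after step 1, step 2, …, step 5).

  start: (λ.(λ.1) (λ.1 (λ.λ.1)) (λ.1)) ((λ.λ.λ.1) (λ.λ.0 1))
  →1  (λ.(λ.λ.λ.1) (λ.λ.0 1)) (λ.(λ.λ.λ.1) (λ.λ.0 1) (λ.λ.1)) (λ.(λ.λ.λ.1) (λ.λ.0 1))
  →2  (λ.λ.λ.1) (λ.λ.0 1) (λ.(λ.λ.λ.1) (λ.λ.0 1))
  →3  (λ.λ.1) (λ.(λ.λ.λ.1) (λ.λ.0 1))
  →4  λ.λ.(λ.λ.λ.1) (λ.λ.0 1)
  →5  λ.λ.λ.λ.1

Answer: after 5 steps: λ.λ.λ.λ.1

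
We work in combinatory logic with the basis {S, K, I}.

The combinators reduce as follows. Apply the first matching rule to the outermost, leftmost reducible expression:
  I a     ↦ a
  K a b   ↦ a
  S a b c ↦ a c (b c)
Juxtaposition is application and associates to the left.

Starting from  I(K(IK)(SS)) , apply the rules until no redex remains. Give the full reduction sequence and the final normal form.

  start: I(K(IK)(SS))
  →1  K(IK)(SS)
  →2  IK
  →3  K

Answer: normal form = K  (in 3 steps)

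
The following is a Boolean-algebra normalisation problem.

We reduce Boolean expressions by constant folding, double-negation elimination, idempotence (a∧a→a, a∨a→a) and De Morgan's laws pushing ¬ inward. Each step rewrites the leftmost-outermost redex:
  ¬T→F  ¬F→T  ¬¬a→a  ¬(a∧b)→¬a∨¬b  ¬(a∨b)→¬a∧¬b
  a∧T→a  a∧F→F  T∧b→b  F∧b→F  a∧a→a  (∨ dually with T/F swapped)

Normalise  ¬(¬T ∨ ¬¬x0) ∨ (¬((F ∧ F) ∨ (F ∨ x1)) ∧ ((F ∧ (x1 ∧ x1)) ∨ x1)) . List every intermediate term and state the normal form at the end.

  start: ¬(¬T ∨ ¬¬x0) ∨ (¬((F ∧ F) ∨ (F ∨ x1)) ∧ ((F ∧ (x1 ∧ x1)) ∨ x1))
  step 1: (¬¬T ∧ ¬¬¬x0) ∨ (¬((F ∧ F) ∨ (F ∨ x1)) ∧ ((F ∧ (x1 ∧ x1)) ∨ x1))
  step 2: (T ∧ ¬¬¬x0) ∨ (¬((F ∧ F) ∨ (F ∨ x1)) ∧ ((F ∧ (x1 ∧ x1)) ∨ x1))
  step 3: ¬¬¬x0 ∨ (¬((F ∧ F) ∨ (F ∨ x1)) ∧ ((F ∧ (x1 ∧ x1)) ∨ x1))
  step 4: ¬x0 ∨ (¬((F ∧ F) ∨ (F ∨ x1)) ∧ ((F ∧ (x1 ∧ x1)) ∨ x1))
  step 5: ¬x0 ∨ ((¬(F ∧ F) ∧ ¬(F ∨ x1)) ∧ ((F ∧ (x1 ∧ x1)) ∨ x1))
  step 6: ¬x0 ∨ (((¬F ∨ ¬F) ∧ ¬(F ∨ x1)) ∧ ((F ∧ (x1 ∧ x1)) ∨ x1))
  step 7: ¬x0 ∨ ((¬F ∧ ¬(F ∨ x1)) ∧ ((F ∧ (x1 ∧ x1)) ∨ x1))
  step 8: ¬x0 ∨ ((T ∧ ¬(F ∨ x1)) ∧ ((F ∧ (x1 ∧ x1)) ∨ x1))
  step 9: ¬x0 ∨ (¬(F ∨ x1) ∧ ((F ∧ (x1 ∧ x1)) ∨ x1))
  step 10: ¬x0 ∨ ((¬F ∧ ¬x1) ∧ ((F ∧ (x1 ∧ x1)) ∨ x1))
  step 11: ¬x0 ∨ ((T ∧ ¬x1) ∧ ((F ∧ (x1 ∧ x1)) ∨ x1))
  step 12: ¬x0 ∨ (¬x1 ∧ ((F ∧ (x1 ∧ x1)) ∨ x1))
  step 13: ¬x0 ∨ (¬x1 ∧ (F ∨ x1))
  step 14: ¬x0 ∨ (¬x1 ∧ x1)

Answer: normal form = ¬x0 ∨ (¬x1 ∧ x1)  (in 14 steps)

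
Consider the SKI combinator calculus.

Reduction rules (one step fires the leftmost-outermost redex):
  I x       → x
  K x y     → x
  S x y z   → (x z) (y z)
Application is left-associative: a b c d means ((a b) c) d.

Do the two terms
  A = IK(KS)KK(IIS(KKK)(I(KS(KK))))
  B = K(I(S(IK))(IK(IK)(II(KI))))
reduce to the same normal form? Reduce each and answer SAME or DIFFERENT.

Answer: DIFFERENT — A ⇓ S(SKS), B ⇓ K(SKK)

Derivation:
Term A:
  start: IK(KS)KK(IIS(KKK)(I(KS(KK))))
  step 1: K(KS)KK(IIS(KKK)(I(KS(KK))))
  step 2: KSK(IIS(KKK)(I(KS(KK))))
  step 3: S(IIS(KKK)(I(KS(KK))))
  step 4: S(IS(KKK)(I(KS(KK))))
  step 5: S(S(KKK)(I(KS(KK))))
  step 6: S(SK(I(KS(KK))))
  step 7: S(SK(KS(KK)))
  step 8: S(SKS)

Term B:
  start: K(I(S(IK))(IK(IK)(II(KI))))
  step 1: K(S(IK)(IK(IK)(II(KI))))
  step 2: K(SK(IK(IK)(II(KI))))
  step 3: K(SK(K(IK)(II(KI))))
  step 4: K(SK(IK))
  step 5: K(SKK)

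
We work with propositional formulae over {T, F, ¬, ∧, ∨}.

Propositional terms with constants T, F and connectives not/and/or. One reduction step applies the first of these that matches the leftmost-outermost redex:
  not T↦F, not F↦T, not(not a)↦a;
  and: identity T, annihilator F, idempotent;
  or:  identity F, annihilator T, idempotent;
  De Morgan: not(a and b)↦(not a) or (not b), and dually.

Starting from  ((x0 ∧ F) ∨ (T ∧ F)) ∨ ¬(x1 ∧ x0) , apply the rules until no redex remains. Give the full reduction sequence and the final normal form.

  start: ((x0 ∧ F) ∨ (T ∧ F)) ∨ ¬(x1 ∧ x0)
  →1  (F ∨ (T ∧ F)) ∨ ¬(x1 ∧ x0)
  →2  (T ∧ F) ∨ ¬(x1 ∧ x0)
  →3  F ∨ ¬(x1 ∧ x0)
  →4  ¬(x1 ∧ x0)
  →5  ¬x1 ∨ ¬x0

Answer: normal form = ¬x1 ∨ ¬x0  (in 5 steps)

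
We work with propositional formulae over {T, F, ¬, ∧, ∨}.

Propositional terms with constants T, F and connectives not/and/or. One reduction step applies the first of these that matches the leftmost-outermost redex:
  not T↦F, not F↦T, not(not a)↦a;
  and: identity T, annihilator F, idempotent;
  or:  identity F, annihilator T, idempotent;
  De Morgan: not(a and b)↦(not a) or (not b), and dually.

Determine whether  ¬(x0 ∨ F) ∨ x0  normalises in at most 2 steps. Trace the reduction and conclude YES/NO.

  start: ¬(x0 ∨ F) ∨ x0
  →1  (¬x0 ∧ ¬F) ∨ x0
  →2  (¬x0 ∧ T) ∨ x0

Answer: NO — after 2 steps the term is (¬x0 ∧ T) ∨ x0, not yet normal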